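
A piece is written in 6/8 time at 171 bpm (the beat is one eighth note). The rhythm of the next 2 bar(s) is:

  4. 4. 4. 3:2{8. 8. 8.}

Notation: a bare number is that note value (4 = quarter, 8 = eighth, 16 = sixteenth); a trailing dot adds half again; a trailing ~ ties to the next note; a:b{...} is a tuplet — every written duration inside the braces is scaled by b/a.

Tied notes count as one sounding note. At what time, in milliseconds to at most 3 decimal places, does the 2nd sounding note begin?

note 2 onset = 3b = 1052.632ms

1. 0.0ms @ 0 + 1052.632ms (3)
2. 1052.632ms @ 3 + 1052.632ms (3)
3. 2105.263ms @ 6 + 1052.632ms (3)
4. 3157.895ms @ 9 + 350.877ms (1)
5. 3508.772ms @ 10 + 350.877ms (1)
6. 3859.649ms @ 11 + 350.877ms (1)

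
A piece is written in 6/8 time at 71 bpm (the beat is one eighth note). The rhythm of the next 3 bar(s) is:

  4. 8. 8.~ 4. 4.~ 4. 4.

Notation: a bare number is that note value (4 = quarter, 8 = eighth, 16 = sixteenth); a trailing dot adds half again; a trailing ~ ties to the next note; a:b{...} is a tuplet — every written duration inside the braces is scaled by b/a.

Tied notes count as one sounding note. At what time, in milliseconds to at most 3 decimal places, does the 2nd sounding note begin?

1. 0.0ms @ 0 + 2535.211ms (3)
2. 2535.211ms @ 3 + 1267.606ms (3/2)
3. 3802.817ms @ 9/2 + 3802.817ms (9/2)
4. 7605.634ms @ 9 + 5070.423ms (6)
5. 12676.056ms @ 15 + 2535.211ms (3)

note 2 onset = 3b = 2535.211ms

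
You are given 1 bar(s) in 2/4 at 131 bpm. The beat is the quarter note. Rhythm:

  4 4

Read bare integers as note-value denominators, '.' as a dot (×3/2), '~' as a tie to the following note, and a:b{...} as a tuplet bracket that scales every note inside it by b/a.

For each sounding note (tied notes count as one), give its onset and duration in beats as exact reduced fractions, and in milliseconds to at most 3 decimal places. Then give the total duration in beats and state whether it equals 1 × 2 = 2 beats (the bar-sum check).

1) 0.0ms=0b +458.015ms=1b
2) 458.015ms=1b +458.015ms=1b
Σ=2b of 2 (131bpm 2/4) — PASS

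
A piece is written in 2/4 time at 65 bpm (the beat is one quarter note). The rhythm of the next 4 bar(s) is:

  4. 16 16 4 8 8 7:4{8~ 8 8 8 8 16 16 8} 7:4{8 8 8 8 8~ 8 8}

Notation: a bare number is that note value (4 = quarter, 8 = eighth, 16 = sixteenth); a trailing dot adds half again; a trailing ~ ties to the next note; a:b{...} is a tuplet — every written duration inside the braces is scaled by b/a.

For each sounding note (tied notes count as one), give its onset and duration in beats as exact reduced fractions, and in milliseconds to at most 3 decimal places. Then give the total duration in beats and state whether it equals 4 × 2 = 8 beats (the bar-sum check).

1) 0.0ms=0b +1384.615ms=3/2b
2) 1384.615ms=3/2b +230.769ms=1/4b
3) 1615.385ms=7/4b +230.769ms=1/4b
4) 1846.154ms=2b +923.077ms=1b
5) 2769.231ms=3b +461.538ms=1/2b
6) 3230.769ms=7/2b +461.538ms=1/2b
7) 3692.308ms=4b +527.473ms=4/7b
8) 4219.78ms=32/7b +263.736ms=2/7b
9) 4483.516ms=34/7b +263.736ms=2/7b
10) 4747.253ms=36/7b +263.736ms=2/7b
11) 5010.989ms=38/7b +131.868ms=1/7b
12) 5142.857ms=39/7b +131.868ms=1/7b
13) 5274.725ms=40/7b +263.736ms=2/7b
14) 5538.462ms=6b +263.736ms=2/7b
15) 5802.198ms=44/7b +263.736ms=2/7b
16) 6065.934ms=46/7b +263.736ms=2/7b
17) 6329.67ms=48/7b +263.736ms=2/7b
18) 6593.407ms=50/7b +527.473ms=4/7b
19) 7120.879ms=54/7b +263.736ms=2/7b
Σ=8b of 8 (65bpm 2/4) — PASS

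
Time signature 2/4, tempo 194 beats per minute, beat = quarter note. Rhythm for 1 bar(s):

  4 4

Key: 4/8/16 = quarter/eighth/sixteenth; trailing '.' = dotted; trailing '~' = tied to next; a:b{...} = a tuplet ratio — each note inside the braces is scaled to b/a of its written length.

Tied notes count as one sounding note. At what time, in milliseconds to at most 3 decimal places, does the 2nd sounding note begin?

note 2 onset = 1b = 309.278ms

1. 0.0ms @ 0 + 309.278ms (1)
2. 309.278ms @ 1 + 309.278ms (1)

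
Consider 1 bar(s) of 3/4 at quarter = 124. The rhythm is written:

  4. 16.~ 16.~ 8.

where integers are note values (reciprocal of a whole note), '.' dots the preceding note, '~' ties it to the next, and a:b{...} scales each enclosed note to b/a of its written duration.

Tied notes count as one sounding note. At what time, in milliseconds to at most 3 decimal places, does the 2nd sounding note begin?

note 2 onset = 3/2b = 725.806ms

1. 0.0ms @ 0 + 725.806ms (3/2)
2. 725.806ms @ 3/2 + 725.806ms (3/2)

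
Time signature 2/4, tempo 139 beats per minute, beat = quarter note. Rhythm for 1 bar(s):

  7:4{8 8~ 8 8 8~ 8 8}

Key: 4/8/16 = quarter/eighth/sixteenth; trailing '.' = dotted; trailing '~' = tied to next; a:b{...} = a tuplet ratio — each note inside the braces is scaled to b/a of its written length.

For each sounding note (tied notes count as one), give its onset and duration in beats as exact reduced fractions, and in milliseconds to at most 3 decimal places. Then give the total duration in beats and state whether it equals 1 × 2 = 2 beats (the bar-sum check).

1) 0.0ms=0b +123.33ms=2/7b
2) 123.33ms=2/7b +246.66ms=4/7b
3) 369.99ms=6/7b +123.33ms=2/7b
4) 493.32ms=8/7b +246.66ms=4/7b
5) 739.979ms=12/7b +123.33ms=2/7b
Σ=2b of 2 (139bpm 2/4) — PASS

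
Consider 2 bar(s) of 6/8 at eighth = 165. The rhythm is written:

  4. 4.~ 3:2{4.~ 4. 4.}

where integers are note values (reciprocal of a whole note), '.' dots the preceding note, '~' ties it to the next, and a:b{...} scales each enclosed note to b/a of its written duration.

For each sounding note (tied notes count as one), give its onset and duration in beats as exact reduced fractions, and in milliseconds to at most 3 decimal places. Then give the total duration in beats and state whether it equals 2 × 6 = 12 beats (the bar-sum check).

1) 0.0ms=0b +1090.909ms=3b
2) 1090.909ms=3b +2545.455ms=7b
3) 3636.364ms=10b +727.273ms=2b
Σ=12b of 12 (165bpm 6/8) — PASS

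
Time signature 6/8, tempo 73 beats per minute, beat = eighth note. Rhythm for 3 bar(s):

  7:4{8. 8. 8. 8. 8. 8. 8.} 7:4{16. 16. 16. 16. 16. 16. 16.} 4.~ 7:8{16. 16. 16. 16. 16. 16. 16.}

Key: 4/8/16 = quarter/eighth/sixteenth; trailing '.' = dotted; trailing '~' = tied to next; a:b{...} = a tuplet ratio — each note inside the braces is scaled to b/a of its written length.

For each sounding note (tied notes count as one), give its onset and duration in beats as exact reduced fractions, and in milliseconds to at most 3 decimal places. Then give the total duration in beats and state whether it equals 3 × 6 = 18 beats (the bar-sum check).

1) 0.0ms=0b +704.501ms=6/7b
2) 704.501ms=6/7b +704.501ms=6/7b
3) 1409.002ms=12/7b +704.501ms=6/7b
4) 2113.503ms=18/7b +704.501ms=6/7b
5) 2818.004ms=24/7b +704.501ms=6/7b
6) 3522.505ms=30/7b +704.501ms=6/7b
7) 4227.006ms=36/7b +704.501ms=6/7b
8) 4931.507ms=6b +352.25ms=3/7b
9) 5283.757ms=45/7b +352.25ms=3/7b
10) 5636.008ms=48/7b +352.25ms=3/7b
11) 5988.258ms=51/7b +352.25ms=3/7b
12) 6340.509ms=54/7b +352.25ms=3/7b
13) 6692.759ms=57/7b +352.25ms=3/7b
14) 7045.01ms=60/7b +352.25ms=3/7b
15) 7397.26ms=9b +3170.254ms=27/7b
16) 10567.515ms=90/7b +704.501ms=6/7b
17) 11272.016ms=96/7b +704.501ms=6/7b
18) 11976.517ms=102/7b +704.501ms=6/7b
19) 12681.018ms=108/7b +704.501ms=6/7b
20) 13385.519ms=114/7b +704.501ms=6/7b
21) 14090.02ms=120/7b +704.501ms=6/7b
Σ=18b of 18 (73bpm 6/8) — PASS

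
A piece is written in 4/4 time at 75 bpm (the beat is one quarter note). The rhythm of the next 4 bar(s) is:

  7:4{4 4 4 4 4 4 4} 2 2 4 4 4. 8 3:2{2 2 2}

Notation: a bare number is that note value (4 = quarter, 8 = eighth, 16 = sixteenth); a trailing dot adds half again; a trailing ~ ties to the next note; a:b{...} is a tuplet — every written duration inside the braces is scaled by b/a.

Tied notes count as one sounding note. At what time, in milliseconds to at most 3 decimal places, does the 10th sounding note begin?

note 10 onset = 8b = 6400.0ms

1. 0.0ms @ 0 + 457.143ms (4/7)
2. 457.143ms @ 4/7 + 457.143ms (4/7)
3. 914.286ms @ 8/7 + 457.143ms (4/7)
4. 1371.429ms @ 12/7 + 457.143ms (4/7)
5. 1828.571ms @ 16/7 + 457.143ms (4/7)
6. 2285.714ms @ 20/7 + 457.143ms (4/7)
7. 2742.857ms @ 24/7 + 457.143ms (4/7)
8. 3200.0ms @ 4 + 1600.0ms (2)
9. 4800.0ms @ 6 + 1600.0ms (2)
10. 6400.0ms @ 8 + 800.0ms (1)
11. 7200.0ms @ 9 + 800.0ms (1)
12. 8000.0ms @ 10 + 1200.0ms (3/2)
13. 9200.0ms @ 23/2 + 400.0ms (1/2)
14. 9600.0ms @ 12 + 1066.667ms (4/3)
15. 10666.667ms @ 40/3 + 1066.667ms (4/3)
16. 11733.333ms @ 44/3 + 1066.667ms (4/3)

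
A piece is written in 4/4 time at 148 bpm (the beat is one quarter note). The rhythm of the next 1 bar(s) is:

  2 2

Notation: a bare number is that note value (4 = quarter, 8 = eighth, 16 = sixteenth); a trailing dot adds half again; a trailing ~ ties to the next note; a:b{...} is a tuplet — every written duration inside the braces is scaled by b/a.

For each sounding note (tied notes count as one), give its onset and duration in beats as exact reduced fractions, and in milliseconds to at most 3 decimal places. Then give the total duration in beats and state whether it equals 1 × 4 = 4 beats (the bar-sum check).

1) 0.0ms=0b +810.811ms=2b
2) 810.811ms=2b +810.811ms=2b
Σ=4b of 4 (148bpm 4/4) — PASS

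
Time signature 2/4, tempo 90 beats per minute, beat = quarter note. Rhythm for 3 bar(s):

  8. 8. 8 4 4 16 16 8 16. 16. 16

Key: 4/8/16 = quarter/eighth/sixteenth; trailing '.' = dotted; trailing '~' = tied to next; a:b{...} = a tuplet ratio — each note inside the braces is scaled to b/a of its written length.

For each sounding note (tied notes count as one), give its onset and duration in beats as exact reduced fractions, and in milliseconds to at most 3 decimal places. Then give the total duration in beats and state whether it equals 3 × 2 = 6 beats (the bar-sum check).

1) 0.0ms=0b +500.0ms=3/4b
2) 500.0ms=3/4b +500.0ms=3/4b
3) 1000.0ms=3/2b +333.333ms=1/2b
4) 1333.333ms=2b +666.667ms=1b
5) 2000.0ms=3b +666.667ms=1b
6) 2666.667ms=4b +166.667ms=1/4b
7) 2833.333ms=17/4b +166.667ms=1/4b
8) 3000.0ms=9/2b +333.333ms=1/2b
9) 3333.333ms=5b +250.0ms=3/8b
10) 3583.333ms=43/8b +250.0ms=3/8b
11) 3833.333ms=23/4b +166.667ms=1/4b
Σ=6b of 6 (90bpm 2/4) — PASS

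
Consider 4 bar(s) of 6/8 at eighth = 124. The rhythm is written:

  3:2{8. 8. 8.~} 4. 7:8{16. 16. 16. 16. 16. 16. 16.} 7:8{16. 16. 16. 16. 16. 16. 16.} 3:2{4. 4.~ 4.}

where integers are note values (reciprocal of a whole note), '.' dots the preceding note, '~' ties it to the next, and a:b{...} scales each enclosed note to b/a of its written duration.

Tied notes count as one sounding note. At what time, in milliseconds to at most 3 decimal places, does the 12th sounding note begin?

note 12 onset = 90/7b = 6221.198ms

1. 0.0ms @ 0 + 483.871ms (1)
2. 483.871ms @ 1 + 483.871ms (1)
3. 967.742ms @ 2 + 1935.484ms (4)
4. 2903.226ms @ 6 + 414.747ms (6/7)
5. 3317.972ms @ 48/7 + 414.747ms (6/7)
6. 3732.719ms @ 54/7 + 414.747ms (6/7)
7. 4147.465ms @ 60/7 + 414.747ms (6/7)
8. 4562.212ms @ 66/7 + 414.747ms (6/7)
9. 4976.959ms @ 72/7 + 414.747ms (6/7)
10. 5391.705ms @ 78/7 + 414.747ms (6/7)
11. 5806.452ms @ 12 + 414.747ms (6/7)
12. 6221.198ms @ 90/7 + 414.747ms (6/7)
13. 6635.945ms @ 96/7 + 414.747ms (6/7)
14. 7050.691ms @ 102/7 + 414.747ms (6/7)
15. 7465.438ms @ 108/7 + 414.747ms (6/7)
16. 7880.184ms @ 114/7 + 414.747ms (6/7)
17. 8294.931ms @ 120/7 + 414.747ms (6/7)
18. 8709.677ms @ 18 + 967.742ms (2)
19. 9677.419ms @ 20 + 1935.484ms (4)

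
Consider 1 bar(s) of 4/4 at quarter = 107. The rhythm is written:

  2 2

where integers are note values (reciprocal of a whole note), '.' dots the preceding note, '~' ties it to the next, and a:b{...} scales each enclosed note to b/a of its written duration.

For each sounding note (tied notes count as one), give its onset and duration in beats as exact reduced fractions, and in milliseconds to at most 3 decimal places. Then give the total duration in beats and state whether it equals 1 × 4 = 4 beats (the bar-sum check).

1) 0.0ms=0b +1121.495ms=2b
2) 1121.495ms=2b +1121.495ms=2b
Σ=4b of 4 (107bpm 4/4) — PASS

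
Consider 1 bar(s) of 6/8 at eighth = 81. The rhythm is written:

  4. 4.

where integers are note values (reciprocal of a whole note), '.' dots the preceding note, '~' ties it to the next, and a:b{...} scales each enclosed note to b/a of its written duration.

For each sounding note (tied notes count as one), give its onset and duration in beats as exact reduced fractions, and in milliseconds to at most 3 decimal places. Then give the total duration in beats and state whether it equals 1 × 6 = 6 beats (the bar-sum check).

1) 0.0ms=0b +2222.222ms=3b
2) 2222.222ms=3b +2222.222ms=3b
Σ=6b of 6 (81bpm 6/8) — PASS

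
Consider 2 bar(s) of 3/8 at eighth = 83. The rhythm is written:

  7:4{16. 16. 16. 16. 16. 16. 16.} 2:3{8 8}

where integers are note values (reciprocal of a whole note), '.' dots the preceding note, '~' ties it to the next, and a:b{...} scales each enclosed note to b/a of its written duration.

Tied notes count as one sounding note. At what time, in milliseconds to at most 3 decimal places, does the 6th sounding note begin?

note 6 onset = 15/7b = 1549.053ms

1. 0.0ms @ 0 + 309.811ms (3/7)
2. 309.811ms @ 3/7 + 309.811ms (3/7)
3. 619.621ms @ 6/7 + 309.811ms (3/7)
4. 929.432ms @ 9/7 + 309.811ms (3/7)
5. 1239.243ms @ 12/7 + 309.811ms (3/7)
6. 1549.053ms @ 15/7 + 309.811ms (3/7)
7. 1858.864ms @ 18/7 + 309.811ms (3/7)
8. 2168.675ms @ 3 + 1084.337ms (3/2)
9. 3253.012ms @ 9/2 + 1084.337ms (3/2)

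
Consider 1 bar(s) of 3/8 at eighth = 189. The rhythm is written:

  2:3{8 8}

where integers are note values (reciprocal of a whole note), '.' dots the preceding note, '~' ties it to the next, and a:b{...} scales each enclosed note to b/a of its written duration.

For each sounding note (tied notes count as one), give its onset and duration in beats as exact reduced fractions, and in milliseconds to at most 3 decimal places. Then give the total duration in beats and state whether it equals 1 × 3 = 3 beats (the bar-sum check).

1) 0.0ms=0b +476.19ms=3/2b
2) 476.19ms=3/2b +476.19ms=3/2b
Σ=3b of 3 (189bpm 3/8) — PASS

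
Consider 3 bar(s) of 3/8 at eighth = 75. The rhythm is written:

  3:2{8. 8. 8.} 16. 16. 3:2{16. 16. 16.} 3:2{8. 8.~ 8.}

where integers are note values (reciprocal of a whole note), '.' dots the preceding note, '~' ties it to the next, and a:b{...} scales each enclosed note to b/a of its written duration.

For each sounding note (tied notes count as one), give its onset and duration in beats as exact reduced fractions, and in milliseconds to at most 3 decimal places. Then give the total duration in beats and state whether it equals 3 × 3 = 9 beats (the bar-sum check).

1) 0.0ms=0b +800.0ms=1b
2) 800.0ms=1b +800.0ms=1b
3) 1600.0ms=2b +800.0ms=1b
4) 2400.0ms=3b +600.0ms=3/4b
5) 3000.0ms=15/4b +600.0ms=3/4b
6) 3600.0ms=9/2b +400.0ms=1/2b
7) 4000.0ms=5b +400.0ms=1/2b
8) 4400.0ms=11/2b +400.0ms=1/2b
9) 4800.0ms=6b +800.0ms=1b
10) 5600.0ms=7b +1600.0ms=2b
Σ=9b of 9 (75bpm 3/8) — PASS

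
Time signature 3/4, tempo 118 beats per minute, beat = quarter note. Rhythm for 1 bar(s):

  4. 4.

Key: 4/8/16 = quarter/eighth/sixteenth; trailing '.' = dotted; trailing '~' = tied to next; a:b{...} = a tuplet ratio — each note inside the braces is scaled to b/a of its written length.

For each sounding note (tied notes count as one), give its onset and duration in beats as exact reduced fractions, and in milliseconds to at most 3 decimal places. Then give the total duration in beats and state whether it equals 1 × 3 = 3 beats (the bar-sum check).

1) 0.0ms=0b +762.712ms=3/2b
2) 762.712ms=3/2b +762.712ms=3/2b
Σ=3b of 3 (118bpm 3/4) — PASS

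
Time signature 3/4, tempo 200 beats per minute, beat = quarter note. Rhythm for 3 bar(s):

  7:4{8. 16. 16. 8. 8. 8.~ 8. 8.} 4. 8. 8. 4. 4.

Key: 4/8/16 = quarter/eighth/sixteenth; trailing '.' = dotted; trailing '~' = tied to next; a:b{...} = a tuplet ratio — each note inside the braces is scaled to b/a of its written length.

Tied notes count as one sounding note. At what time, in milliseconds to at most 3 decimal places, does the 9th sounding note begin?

note 9 onset = 9/2b = 1350.0ms

1. 0.0ms @ 0 + 128.571ms (3/7)
2. 128.571ms @ 3/7 + 64.286ms (3/14)
3. 192.857ms @ 9/14 + 64.286ms (3/14)
4. 257.143ms @ 6/7 + 128.571ms (3/7)
5. 385.714ms @ 9/7 + 128.571ms (3/7)
6. 514.286ms @ 12/7 + 257.143ms (6/7)
7. 771.429ms @ 18/7 + 128.571ms (3/7)
8. 900.0ms @ 3 + 450.0ms (3/2)
9. 1350.0ms @ 9/2 + 225.0ms (3/4)
10. 1575.0ms @ 21/4 + 225.0ms (3/4)
11. 1800.0ms @ 6 + 450.0ms (3/2)
12. 2250.0ms @ 15/2 + 450.0ms (3/2)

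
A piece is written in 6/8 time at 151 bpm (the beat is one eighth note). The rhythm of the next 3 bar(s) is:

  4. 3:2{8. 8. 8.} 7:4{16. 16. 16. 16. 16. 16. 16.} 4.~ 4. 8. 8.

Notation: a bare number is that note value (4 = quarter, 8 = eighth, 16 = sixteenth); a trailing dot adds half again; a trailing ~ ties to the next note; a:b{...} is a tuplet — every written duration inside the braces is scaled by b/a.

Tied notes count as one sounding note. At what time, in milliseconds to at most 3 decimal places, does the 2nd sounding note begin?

note 2 onset = 3b = 1192.053ms

1. 0.0ms @ 0 + 1192.053ms (3)
2. 1192.053ms @ 3 + 397.351ms (1)
3. 1589.404ms @ 4 + 397.351ms (1)
4. 1986.755ms @ 5 + 397.351ms (1)
5. 2384.106ms @ 6 + 170.293ms (3/7)
6. 2554.399ms @ 45/7 + 170.293ms (3/7)
7. 2724.693ms @ 48/7 + 170.293ms (3/7)
8. 2894.986ms @ 51/7 + 170.293ms (3/7)
9. 3065.279ms @ 54/7 + 170.293ms (3/7)
10. 3235.572ms @ 57/7 + 170.293ms (3/7)
11. 3405.866ms @ 60/7 + 170.293ms (3/7)
12. 3576.159ms @ 9 + 2384.106ms (6)
13. 5960.265ms @ 15 + 596.026ms (3/2)
14. 6556.291ms @ 33/2 + 596.026ms (3/2)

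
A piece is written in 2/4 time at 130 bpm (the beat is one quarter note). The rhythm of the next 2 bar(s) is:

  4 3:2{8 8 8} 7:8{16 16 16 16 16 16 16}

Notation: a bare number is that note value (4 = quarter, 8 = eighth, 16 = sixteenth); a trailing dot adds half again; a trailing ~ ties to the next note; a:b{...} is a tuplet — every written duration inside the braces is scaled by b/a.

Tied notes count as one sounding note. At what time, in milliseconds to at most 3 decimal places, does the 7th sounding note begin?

note 7 onset = 18/7b = 1186.813ms

1. 0.0ms @ 0 + 461.538ms (1)
2. 461.538ms @ 1 + 153.846ms (1/3)
3. 615.385ms @ 4/3 + 153.846ms (1/3)
4. 769.231ms @ 5/3 + 153.846ms (1/3)
5. 923.077ms @ 2 + 131.868ms (2/7)
6. 1054.945ms @ 16/7 + 131.868ms (2/7)
7. 1186.813ms @ 18/7 + 131.868ms (2/7)
8. 1318.681ms @ 20/7 + 131.868ms (2/7)
9. 1450.549ms @ 22/7 + 131.868ms (2/7)
10. 1582.418ms @ 24/7 + 131.868ms (2/7)
11. 1714.286ms @ 26/7 + 131.868ms (2/7)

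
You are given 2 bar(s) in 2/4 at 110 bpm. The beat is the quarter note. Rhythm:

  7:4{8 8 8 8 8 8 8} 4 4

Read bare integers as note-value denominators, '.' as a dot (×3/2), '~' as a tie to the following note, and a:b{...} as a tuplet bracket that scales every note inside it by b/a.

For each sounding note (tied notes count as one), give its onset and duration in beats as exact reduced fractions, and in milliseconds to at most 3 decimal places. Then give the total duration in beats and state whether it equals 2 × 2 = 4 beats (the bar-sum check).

1) 0.0ms=0b +155.844ms=2/7b
2) 155.844ms=2/7b +155.844ms=2/7b
3) 311.688ms=4/7b +155.844ms=2/7b
4) 467.532ms=6/7b +155.844ms=2/7b
5) 623.377ms=8/7b +155.844ms=2/7b
6) 779.221ms=10/7b +155.844ms=2/7b
7) 935.065ms=12/7b +155.844ms=2/7b
8) 1090.909ms=2b +545.455ms=1b
9) 1636.364ms=3b +545.455ms=1b
Σ=4b of 4 (110bpm 2/4) — PASS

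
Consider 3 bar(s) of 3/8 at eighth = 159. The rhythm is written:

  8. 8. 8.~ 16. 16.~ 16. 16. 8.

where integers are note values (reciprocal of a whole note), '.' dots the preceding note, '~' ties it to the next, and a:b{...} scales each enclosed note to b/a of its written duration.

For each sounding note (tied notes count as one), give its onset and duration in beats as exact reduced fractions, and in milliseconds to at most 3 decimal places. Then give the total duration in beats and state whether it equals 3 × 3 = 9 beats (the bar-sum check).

1) 0.0ms=0b +566.038ms=3/2b
2) 566.038ms=3/2b +566.038ms=3/2b
3) 1132.075ms=3b +849.057ms=9/4b
4) 1981.132ms=21/4b +566.038ms=3/2b
5) 2547.17ms=27/4b +283.019ms=3/4b
6) 2830.189ms=15/2b +566.038ms=3/2b
Σ=9b of 9 (159bpm 3/8) — PASS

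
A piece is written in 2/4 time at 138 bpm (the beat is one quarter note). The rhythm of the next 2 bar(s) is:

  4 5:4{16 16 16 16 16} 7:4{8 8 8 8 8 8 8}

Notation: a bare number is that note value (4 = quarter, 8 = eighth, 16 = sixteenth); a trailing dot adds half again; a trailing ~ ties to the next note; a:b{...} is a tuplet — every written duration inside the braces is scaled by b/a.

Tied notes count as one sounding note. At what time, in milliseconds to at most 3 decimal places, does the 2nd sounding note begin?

1. 0.0ms @ 0 + 434.783ms (1)
2. 434.783ms @ 1 + 86.957ms (1/5)
3. 521.739ms @ 6/5 + 86.957ms (1/5)
4. 608.696ms @ 7/5 + 86.957ms (1/5)
5. 695.652ms @ 8/5 + 86.957ms (1/5)
6. 782.609ms @ 9/5 + 86.957ms (1/5)
7. 869.565ms @ 2 + 124.224ms (2/7)
8. 993.789ms @ 16/7 + 124.224ms (2/7)
9. 1118.012ms @ 18/7 + 124.224ms (2/7)
10. 1242.236ms @ 20/7 + 124.224ms (2/7)
11. 1366.46ms @ 22/7 + 124.224ms (2/7)
12. 1490.683ms @ 24/7 + 124.224ms (2/7)
13. 1614.907ms @ 26/7 + 124.224ms (2/7)

note 2 onset = 1b = 434.783ms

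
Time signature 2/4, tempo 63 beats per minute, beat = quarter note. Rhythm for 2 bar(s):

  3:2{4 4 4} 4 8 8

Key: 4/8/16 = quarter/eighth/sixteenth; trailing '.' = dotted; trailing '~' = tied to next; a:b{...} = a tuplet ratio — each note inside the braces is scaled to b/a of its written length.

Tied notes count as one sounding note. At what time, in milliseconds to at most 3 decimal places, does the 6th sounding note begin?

note 6 onset = 7/2b = 3333.333ms

1. 0.0ms @ 0 + 634.921ms (2/3)
2. 634.921ms @ 2/3 + 634.921ms (2/3)
3. 1269.841ms @ 4/3 + 634.921ms (2/3)
4. 1904.762ms @ 2 + 952.381ms (1)
5. 2857.143ms @ 3 + 476.19ms (1/2)
6. 3333.333ms @ 7/2 + 476.19ms (1/2)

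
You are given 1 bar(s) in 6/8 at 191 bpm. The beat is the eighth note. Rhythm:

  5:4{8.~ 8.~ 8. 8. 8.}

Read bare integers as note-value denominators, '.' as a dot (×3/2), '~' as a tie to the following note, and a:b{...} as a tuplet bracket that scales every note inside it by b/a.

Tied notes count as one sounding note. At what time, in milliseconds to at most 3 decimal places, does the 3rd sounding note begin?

1. 0.0ms @ 0 + 1130.89ms (18/5)
2. 1130.89ms @ 18/5 + 376.963ms (6/5)
3. 1507.853ms @ 24/5 + 376.963ms (6/5)

note 3 onset = 24/5b = 1507.853ms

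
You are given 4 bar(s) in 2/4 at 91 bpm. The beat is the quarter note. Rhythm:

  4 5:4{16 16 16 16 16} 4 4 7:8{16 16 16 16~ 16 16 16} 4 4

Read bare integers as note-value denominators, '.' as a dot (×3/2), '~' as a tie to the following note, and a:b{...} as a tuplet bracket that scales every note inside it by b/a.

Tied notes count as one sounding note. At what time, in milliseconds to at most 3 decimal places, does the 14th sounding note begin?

1. 0.0ms @ 0 + 659.341ms (1)
2. 659.341ms @ 1 + 131.868ms (1/5)
3. 791.209ms @ 6/5 + 131.868ms (1/5)
4. 923.077ms @ 7/5 + 131.868ms (1/5)
5. 1054.945ms @ 8/5 + 131.868ms (1/5)
6. 1186.813ms @ 9/5 + 131.868ms (1/5)
7. 1318.681ms @ 2 + 659.341ms (1)
8. 1978.022ms @ 3 + 659.341ms (1)
9. 2637.363ms @ 4 + 188.383ms (2/7)
10. 2825.746ms @ 30/7 + 188.383ms (2/7)
11. 3014.129ms @ 32/7 + 188.383ms (2/7)
12. 3202.512ms @ 34/7 + 376.766ms (4/7)
13. 3579.278ms @ 38/7 + 188.383ms (2/7)
14. 3767.661ms @ 40/7 + 188.383ms (2/7)
15. 3956.044ms @ 6 + 659.341ms (1)
16. 4615.385ms @ 7 + 659.341ms (1)

note 14 onset = 40/7b = 3767.661ms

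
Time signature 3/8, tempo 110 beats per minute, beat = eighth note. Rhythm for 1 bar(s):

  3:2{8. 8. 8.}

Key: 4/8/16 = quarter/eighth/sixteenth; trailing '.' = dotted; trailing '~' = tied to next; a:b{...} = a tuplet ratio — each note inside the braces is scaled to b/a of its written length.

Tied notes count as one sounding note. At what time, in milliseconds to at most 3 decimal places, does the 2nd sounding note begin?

note 2 onset = 1b = 545.455ms

1. 0.0ms @ 0 + 545.455ms (1)
2. 545.455ms @ 1 + 545.455ms (1)
3. 1090.909ms @ 2 + 545.455ms (1)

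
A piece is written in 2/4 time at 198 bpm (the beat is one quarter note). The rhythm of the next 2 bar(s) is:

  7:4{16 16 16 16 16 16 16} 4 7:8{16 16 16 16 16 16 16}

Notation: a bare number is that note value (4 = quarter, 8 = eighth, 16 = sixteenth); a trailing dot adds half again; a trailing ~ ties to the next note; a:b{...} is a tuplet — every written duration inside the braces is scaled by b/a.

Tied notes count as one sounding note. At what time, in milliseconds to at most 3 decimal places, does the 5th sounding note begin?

1. 0.0ms @ 0 + 43.29ms (1/7)
2. 43.29ms @ 1/7 + 43.29ms (1/7)
3. 86.58ms @ 2/7 + 43.29ms (1/7)
4. 129.87ms @ 3/7 + 43.29ms (1/7)
5. 173.16ms @ 4/7 + 43.29ms (1/7)
6. 216.45ms @ 5/7 + 43.29ms (1/7)
7. 259.74ms @ 6/7 + 43.29ms (1/7)
8. 303.03ms @ 1 + 303.03ms (1)
9. 606.061ms @ 2 + 86.58ms (2/7)
10. 692.641ms @ 16/7 + 86.58ms (2/7)
11. 779.221ms @ 18/7 + 86.58ms (2/7)
12. 865.801ms @ 20/7 + 86.58ms (2/7)
13. 952.381ms @ 22/7 + 86.58ms (2/7)
14. 1038.961ms @ 24/7 + 86.58ms (2/7)
15. 1125.541ms @ 26/7 + 86.58ms (2/7)

note 5 onset = 4/7b = 173.16ms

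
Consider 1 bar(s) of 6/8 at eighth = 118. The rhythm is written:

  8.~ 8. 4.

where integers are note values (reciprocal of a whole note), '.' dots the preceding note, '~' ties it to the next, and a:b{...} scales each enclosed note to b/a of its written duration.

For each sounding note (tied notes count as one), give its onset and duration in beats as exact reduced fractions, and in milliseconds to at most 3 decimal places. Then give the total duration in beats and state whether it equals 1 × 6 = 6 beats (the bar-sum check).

1) 0.0ms=0b +1525.424ms=3b
2) 1525.424ms=3b +1525.424ms=3b
Σ=6b of 6 (118bpm 6/8) — PASS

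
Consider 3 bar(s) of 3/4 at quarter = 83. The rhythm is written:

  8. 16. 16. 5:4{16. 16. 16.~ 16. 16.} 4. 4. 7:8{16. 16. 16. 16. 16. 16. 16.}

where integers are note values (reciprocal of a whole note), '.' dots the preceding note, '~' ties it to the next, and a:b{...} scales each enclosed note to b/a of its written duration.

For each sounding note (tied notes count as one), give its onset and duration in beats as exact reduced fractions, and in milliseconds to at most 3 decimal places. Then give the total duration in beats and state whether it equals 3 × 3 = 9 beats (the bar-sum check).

1) 0.0ms=0b +542.169ms=3/4b
2) 542.169ms=3/4b +271.084ms=3/8b
3) 813.253ms=9/8b +271.084ms=3/8b
4) 1084.337ms=3/2b +216.867ms=3/10b
5) 1301.205ms=9/5b +216.867ms=3/10b
6) 1518.072ms=21/10b +433.735ms=3/5b
7) 1951.807ms=27/10b +216.867ms=3/10b
8) 2168.675ms=3b +1084.337ms=3/2b
9) 3253.012ms=9/2b +1084.337ms=3/2b
10) 4337.349ms=6b +309.811ms=3/7b
11) 4647.16ms=45/7b +309.811ms=3/7b
12) 4956.971ms=48/7b +309.811ms=3/7b
13) 5266.781ms=51/7b +309.811ms=3/7b
14) 5576.592ms=54/7b +309.811ms=3/7b
15) 5886.403ms=57/7b +309.811ms=3/7b
16) 6196.213ms=60/7b +309.811ms=3/7b
Σ=9b of 9 (83bpm 3/4) — PASS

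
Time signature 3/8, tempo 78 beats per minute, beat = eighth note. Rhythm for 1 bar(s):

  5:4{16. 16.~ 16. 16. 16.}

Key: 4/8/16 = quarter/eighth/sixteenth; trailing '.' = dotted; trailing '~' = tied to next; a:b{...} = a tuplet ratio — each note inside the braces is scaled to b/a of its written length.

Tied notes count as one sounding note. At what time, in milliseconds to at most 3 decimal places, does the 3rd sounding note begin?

note 3 onset = 9/5b = 1384.615ms

1. 0.0ms @ 0 + 461.538ms (3/5)
2. 461.538ms @ 3/5 + 923.077ms (6/5)
3. 1384.615ms @ 9/5 + 461.538ms (3/5)
4. 1846.154ms @ 12/5 + 461.538ms (3/5)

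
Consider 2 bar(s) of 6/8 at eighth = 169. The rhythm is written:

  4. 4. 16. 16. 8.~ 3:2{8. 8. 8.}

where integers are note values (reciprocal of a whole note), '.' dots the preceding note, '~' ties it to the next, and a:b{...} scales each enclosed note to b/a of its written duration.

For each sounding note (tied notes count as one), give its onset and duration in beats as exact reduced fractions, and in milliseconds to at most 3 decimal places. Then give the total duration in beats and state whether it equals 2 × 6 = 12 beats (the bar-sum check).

1) 0.0ms=0b +1065.089ms=3b
2) 1065.089ms=3b +1065.089ms=3b
3) 2130.178ms=6b +266.272ms=3/4b
4) 2396.45ms=27/4b +266.272ms=3/4b
5) 2662.722ms=15/2b +887.574ms=5/2b
6) 3550.296ms=10b +355.03ms=1b
7) 3905.325ms=11b +355.03ms=1b
Σ=12b of 12 (169bpm 6/8) — PASS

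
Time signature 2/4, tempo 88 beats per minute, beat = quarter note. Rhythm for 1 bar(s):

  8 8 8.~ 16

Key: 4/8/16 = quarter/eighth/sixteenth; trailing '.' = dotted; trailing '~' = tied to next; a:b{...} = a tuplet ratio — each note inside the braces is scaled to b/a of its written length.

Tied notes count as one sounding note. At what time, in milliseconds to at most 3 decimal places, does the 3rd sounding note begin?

note 3 onset = 1b = 681.818ms

1. 0.0ms @ 0 + 340.909ms (1/2)
2. 340.909ms @ 1/2 + 340.909ms (1/2)
3. 681.818ms @ 1 + 681.818ms (1)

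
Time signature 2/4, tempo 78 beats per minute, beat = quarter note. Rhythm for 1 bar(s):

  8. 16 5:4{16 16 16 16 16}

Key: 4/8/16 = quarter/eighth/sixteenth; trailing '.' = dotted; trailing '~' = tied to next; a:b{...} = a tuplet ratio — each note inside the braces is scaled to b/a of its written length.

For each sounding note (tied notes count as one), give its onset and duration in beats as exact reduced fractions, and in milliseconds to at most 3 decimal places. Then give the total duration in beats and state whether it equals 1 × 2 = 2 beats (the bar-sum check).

1) 0.0ms=0b +576.923ms=3/4b
2) 576.923ms=3/4b +192.308ms=1/4b
3) 769.231ms=1b +153.846ms=1/5b
4) 923.077ms=6/5b +153.846ms=1/5b
5) 1076.923ms=7/5b +153.846ms=1/5b
6) 1230.769ms=8/5b +153.846ms=1/5b
7) 1384.615ms=9/5b +153.846ms=1/5b
Σ=2b of 2 (78bpm 2/4) — PASS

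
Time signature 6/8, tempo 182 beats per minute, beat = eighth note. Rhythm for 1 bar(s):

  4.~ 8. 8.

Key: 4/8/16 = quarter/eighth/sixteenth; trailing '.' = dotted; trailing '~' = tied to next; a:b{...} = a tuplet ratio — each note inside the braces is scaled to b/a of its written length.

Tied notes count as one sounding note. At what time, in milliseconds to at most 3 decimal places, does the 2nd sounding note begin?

1. 0.0ms @ 0 + 1483.516ms (9/2)
2. 1483.516ms @ 9/2 + 494.505ms (3/2)

note 2 onset = 9/2b = 1483.516ms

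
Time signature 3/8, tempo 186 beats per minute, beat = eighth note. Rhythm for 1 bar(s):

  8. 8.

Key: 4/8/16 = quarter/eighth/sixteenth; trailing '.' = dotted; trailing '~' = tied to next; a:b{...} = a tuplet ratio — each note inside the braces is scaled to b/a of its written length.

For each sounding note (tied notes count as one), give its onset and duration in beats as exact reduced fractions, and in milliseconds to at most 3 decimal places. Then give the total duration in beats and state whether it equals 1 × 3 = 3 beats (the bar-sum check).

1) 0.0ms=0b +483.871ms=3/2b
2) 483.871ms=3/2b +483.871ms=3/2b
Σ=3b of 3 (186bpm 3/8) — PASS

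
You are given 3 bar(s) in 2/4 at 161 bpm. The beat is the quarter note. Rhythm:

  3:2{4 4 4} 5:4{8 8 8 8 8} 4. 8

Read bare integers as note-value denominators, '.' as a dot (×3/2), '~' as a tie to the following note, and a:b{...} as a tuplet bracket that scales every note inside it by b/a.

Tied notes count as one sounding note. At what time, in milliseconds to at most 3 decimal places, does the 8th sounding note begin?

1. 0.0ms @ 0 + 248.447ms (2/3)
2. 248.447ms @ 2/3 + 248.447ms (2/3)
3. 496.894ms @ 4/3 + 248.447ms (2/3)
4. 745.342ms @ 2 + 149.068ms (2/5)
5. 894.41ms @ 12/5 + 149.068ms (2/5)
6. 1043.478ms @ 14/5 + 149.068ms (2/5)
7. 1192.547ms @ 16/5 + 149.068ms (2/5)
8. 1341.615ms @ 18/5 + 149.068ms (2/5)
9. 1490.683ms @ 4 + 559.006ms (3/2)
10. 2049.689ms @ 11/2 + 186.335ms (1/2)

note 8 onset = 18/5b = 1341.615ms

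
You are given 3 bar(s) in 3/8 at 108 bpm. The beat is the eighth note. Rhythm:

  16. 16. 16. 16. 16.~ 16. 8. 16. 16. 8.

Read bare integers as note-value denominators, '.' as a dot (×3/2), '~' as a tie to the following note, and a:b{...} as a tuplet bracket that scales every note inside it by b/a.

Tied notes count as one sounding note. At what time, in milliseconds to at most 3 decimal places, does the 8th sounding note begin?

1. 0.0ms @ 0 + 416.667ms (3/4)
2. 416.667ms @ 3/4 + 416.667ms (3/4)
3. 833.333ms @ 3/2 + 416.667ms (3/4)
4. 1250.0ms @ 9/4 + 416.667ms (3/4)
5. 1666.667ms @ 3 + 833.333ms (3/2)
6. 2500.0ms @ 9/2 + 833.333ms (3/2)
7. 3333.333ms @ 6 + 416.667ms (3/4)
8. 3750.0ms @ 27/4 + 416.667ms (3/4)
9. 4166.667ms @ 15/2 + 833.333ms (3/2)

note 8 onset = 27/4b = 3750.0ms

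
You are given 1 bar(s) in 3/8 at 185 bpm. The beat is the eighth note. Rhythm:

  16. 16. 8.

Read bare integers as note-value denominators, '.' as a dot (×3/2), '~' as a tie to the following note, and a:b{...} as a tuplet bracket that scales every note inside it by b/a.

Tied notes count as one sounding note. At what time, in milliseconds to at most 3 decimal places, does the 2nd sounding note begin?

note 2 onset = 3/4b = 243.243ms

1. 0.0ms @ 0 + 243.243ms (3/4)
2. 243.243ms @ 3/4 + 243.243ms (3/4)
3. 486.486ms @ 3/2 + 486.486ms (3/2)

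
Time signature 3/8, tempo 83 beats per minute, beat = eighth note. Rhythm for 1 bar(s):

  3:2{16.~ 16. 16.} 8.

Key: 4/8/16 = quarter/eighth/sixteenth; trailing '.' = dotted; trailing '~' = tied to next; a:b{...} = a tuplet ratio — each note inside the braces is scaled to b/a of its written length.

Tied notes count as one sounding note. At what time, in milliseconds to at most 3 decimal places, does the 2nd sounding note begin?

note 2 onset = 1b = 722.892ms

1. 0.0ms @ 0 + 722.892ms (1)
2. 722.892ms @ 1 + 361.446ms (1/2)
3. 1084.337ms @ 3/2 + 1084.337ms (3/2)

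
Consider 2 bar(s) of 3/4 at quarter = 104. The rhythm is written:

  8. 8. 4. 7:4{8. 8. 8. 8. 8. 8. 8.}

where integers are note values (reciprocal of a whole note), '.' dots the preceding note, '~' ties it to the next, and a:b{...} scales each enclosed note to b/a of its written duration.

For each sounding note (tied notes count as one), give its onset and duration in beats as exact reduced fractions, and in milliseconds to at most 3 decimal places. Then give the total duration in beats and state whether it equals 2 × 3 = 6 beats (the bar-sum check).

1) 0.0ms=0b +432.692ms=3/4b
2) 432.692ms=3/4b +432.692ms=3/4b
3) 865.385ms=3/2b +865.385ms=3/2b
4) 1730.769ms=3b +247.253ms=3/7b
5) 1978.022ms=24/7b +247.253ms=3/7b
6) 2225.275ms=27/7b +247.253ms=3/7b
7) 2472.527ms=30/7b +247.253ms=3/7b
8) 2719.78ms=33/7b +247.253ms=3/7b
9) 2967.033ms=36/7b +247.253ms=3/7b
10) 3214.286ms=39/7b +247.253ms=3/7b
Σ=6b of 6 (104bpm 3/4) — PASS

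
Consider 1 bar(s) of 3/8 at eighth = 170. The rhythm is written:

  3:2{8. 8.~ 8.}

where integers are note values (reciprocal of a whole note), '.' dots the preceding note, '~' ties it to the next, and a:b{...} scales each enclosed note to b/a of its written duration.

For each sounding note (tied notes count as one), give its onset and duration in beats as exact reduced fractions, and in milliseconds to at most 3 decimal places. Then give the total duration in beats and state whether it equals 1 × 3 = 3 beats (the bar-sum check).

1) 0.0ms=0b +352.941ms=1b
2) 352.941ms=1b +705.882ms=2b
Σ=3b of 3 (170bpm 3/8) — PASS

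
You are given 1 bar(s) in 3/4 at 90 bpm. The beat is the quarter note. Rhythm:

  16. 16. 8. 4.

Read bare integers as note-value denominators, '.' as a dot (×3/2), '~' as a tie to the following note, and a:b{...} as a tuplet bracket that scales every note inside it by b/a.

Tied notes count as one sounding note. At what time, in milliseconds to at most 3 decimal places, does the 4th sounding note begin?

note 4 onset = 3/2b = 1000.0ms

1. 0.0ms @ 0 + 250.0ms (3/8)
2. 250.0ms @ 3/8 + 250.0ms (3/8)
3. 500.0ms @ 3/4 + 500.0ms (3/4)
4. 1000.0ms @ 3/2 + 1000.0ms (3/2)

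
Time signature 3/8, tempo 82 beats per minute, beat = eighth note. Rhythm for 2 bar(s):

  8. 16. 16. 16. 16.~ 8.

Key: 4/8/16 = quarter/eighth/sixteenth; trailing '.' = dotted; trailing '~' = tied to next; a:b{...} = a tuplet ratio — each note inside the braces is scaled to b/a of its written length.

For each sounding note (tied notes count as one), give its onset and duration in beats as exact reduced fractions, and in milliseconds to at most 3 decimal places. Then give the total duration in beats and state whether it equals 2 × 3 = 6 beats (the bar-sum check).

1) 0.0ms=0b +1097.561ms=3/2b
2) 1097.561ms=3/2b +548.78ms=3/4b
3) 1646.341ms=9/4b +548.78ms=3/4b
4) 2195.122ms=3b +548.78ms=3/4b
5) 2743.902ms=15/4b +1646.341ms=9/4b
Σ=6b of 6 (82bpm 3/8) — PASS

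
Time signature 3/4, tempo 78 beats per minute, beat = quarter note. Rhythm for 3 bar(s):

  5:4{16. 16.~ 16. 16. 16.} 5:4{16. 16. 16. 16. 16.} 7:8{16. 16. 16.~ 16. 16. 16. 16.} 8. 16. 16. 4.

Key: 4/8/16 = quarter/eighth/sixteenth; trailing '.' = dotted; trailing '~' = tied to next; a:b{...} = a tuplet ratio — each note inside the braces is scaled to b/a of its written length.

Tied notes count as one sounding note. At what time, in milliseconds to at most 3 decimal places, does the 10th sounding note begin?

note 10 onset = 3b = 2307.692ms

1. 0.0ms @ 0 + 230.769ms (3/10)
2. 230.769ms @ 3/10 + 461.538ms (3/5)
3. 692.308ms @ 9/10 + 230.769ms (3/10)
4. 923.077ms @ 6/5 + 230.769ms (3/10)
5. 1153.846ms @ 3/2 + 230.769ms (3/10)
6. 1384.615ms @ 9/5 + 230.769ms (3/10)
7. 1615.385ms @ 21/10 + 230.769ms (3/10)
8. 1846.154ms @ 12/5 + 230.769ms (3/10)
9. 2076.923ms @ 27/10 + 230.769ms (3/10)
10. 2307.692ms @ 3 + 329.67ms (3/7)
11. 2637.363ms @ 24/7 + 329.67ms (3/7)
12. 2967.033ms @ 27/7 + 659.341ms (6/7)
13. 3626.374ms @ 33/7 + 329.67ms (3/7)
14. 3956.044ms @ 36/7 + 329.67ms (3/7)
15. 4285.714ms @ 39/7 + 329.67ms (3/7)
16. 4615.385ms @ 6 + 576.923ms (3/4)
17. 5192.308ms @ 27/4 + 288.462ms (3/8)
18. 5480.769ms @ 57/8 + 288.462ms (3/8)
19. 5769.231ms @ 15/2 + 1153.846ms (3/2)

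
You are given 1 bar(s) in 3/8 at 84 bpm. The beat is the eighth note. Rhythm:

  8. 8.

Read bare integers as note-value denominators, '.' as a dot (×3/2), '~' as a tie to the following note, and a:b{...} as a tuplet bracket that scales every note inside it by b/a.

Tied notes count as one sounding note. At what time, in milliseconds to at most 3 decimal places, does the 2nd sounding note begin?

note 2 onset = 3/2b = 1071.429ms

1. 0.0ms @ 0 + 1071.429ms (3/2)
2. 1071.429ms @ 3/2 + 1071.429ms (3/2)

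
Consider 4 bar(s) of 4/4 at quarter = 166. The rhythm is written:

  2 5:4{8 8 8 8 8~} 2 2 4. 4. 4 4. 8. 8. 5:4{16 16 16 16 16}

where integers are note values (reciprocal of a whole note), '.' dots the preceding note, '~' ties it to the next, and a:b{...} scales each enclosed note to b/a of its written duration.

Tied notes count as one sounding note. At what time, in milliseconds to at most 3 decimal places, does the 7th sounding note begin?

1. 0.0ms @ 0 + 722.892ms (2)
2. 722.892ms @ 2 + 144.578ms (2/5)
3. 867.47ms @ 12/5 + 144.578ms (2/5)
4. 1012.048ms @ 14/5 + 144.578ms (2/5)
5. 1156.627ms @ 16/5 + 144.578ms (2/5)
6. 1301.205ms @ 18/5 + 867.47ms (12/5)
7. 2168.675ms @ 6 + 722.892ms (2)
8. 2891.566ms @ 8 + 542.169ms (3/2)
9. 3433.735ms @ 19/2 + 542.169ms (3/2)
10. 3975.904ms @ 11 + 361.446ms (1)
11. 4337.349ms @ 12 + 542.169ms (3/2)
12. 4879.518ms @ 27/2 + 271.084ms (3/4)
13. 5150.602ms @ 57/4 + 271.084ms (3/4)
14. 5421.687ms @ 15 + 72.289ms (1/5)
15. 5493.976ms @ 76/5 + 72.289ms (1/5)
16. 5566.265ms @ 77/5 + 72.289ms (1/5)
17. 5638.554ms @ 78/5 + 72.289ms (1/5)
18. 5710.843ms @ 79/5 + 72.289ms (1/5)

note 7 onset = 6b = 2168.675ms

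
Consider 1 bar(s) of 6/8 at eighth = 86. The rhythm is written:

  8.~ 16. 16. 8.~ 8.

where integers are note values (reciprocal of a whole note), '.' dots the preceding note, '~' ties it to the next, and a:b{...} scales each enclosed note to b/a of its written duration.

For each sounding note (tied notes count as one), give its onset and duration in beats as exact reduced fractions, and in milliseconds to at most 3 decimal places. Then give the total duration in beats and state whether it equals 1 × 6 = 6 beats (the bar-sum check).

1) 0.0ms=0b +1569.767ms=9/4b
2) 1569.767ms=9/4b +523.256ms=3/4b
3) 2093.023ms=3b +2093.023ms=3b
Σ=6b of 6 (86bpm 6/8) — PASS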